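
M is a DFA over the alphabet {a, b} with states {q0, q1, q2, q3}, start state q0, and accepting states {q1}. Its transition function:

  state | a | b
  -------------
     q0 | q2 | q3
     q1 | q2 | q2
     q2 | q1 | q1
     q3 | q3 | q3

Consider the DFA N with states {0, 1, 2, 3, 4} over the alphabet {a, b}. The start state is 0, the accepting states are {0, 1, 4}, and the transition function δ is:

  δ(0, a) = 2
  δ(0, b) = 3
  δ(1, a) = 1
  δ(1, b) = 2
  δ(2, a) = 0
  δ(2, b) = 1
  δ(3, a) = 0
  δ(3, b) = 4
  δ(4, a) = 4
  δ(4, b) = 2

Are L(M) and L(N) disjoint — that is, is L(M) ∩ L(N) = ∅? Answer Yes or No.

The string aa is accepted by both M and N.
Hence L(M) ∩ L(N) ≠ ∅.

No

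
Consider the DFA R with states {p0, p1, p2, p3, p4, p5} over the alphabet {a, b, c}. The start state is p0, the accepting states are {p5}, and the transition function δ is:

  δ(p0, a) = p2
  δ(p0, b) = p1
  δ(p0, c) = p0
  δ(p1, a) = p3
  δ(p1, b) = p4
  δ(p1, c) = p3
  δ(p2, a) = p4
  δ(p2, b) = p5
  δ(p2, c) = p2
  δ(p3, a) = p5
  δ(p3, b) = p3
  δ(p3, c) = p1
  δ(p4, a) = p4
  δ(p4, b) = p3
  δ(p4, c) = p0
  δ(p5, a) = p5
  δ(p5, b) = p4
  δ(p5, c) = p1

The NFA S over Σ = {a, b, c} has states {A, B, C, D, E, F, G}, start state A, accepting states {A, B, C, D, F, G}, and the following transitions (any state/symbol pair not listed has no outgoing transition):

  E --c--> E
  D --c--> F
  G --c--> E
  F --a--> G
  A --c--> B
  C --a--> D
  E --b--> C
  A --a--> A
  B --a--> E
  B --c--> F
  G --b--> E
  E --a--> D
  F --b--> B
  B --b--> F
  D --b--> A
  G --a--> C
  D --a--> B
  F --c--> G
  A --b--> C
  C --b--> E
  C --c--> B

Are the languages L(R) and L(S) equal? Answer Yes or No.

No

The string bca is accepted by R but rejected by S.
So L(R) ≠ L(S).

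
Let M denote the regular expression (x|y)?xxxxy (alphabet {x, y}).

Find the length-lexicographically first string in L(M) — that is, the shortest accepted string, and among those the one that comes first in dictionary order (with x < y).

xxxxy

By inspection of the expression, no string of length less than 5 matches, and xxxxy is the lexicographically first match of length 5.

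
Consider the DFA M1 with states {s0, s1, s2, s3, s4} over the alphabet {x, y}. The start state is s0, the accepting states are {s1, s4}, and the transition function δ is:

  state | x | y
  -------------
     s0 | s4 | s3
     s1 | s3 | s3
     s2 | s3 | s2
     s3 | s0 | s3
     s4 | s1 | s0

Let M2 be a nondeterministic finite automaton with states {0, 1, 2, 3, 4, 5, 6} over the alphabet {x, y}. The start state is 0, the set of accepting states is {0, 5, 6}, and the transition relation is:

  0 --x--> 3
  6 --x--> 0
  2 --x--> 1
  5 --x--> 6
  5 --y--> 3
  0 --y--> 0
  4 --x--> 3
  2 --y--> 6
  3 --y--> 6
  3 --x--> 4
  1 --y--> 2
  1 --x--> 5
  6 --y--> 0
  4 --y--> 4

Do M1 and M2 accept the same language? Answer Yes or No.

No

The string x is accepted by M1 but rejected by M2.
So L(M1) ≠ L(M2).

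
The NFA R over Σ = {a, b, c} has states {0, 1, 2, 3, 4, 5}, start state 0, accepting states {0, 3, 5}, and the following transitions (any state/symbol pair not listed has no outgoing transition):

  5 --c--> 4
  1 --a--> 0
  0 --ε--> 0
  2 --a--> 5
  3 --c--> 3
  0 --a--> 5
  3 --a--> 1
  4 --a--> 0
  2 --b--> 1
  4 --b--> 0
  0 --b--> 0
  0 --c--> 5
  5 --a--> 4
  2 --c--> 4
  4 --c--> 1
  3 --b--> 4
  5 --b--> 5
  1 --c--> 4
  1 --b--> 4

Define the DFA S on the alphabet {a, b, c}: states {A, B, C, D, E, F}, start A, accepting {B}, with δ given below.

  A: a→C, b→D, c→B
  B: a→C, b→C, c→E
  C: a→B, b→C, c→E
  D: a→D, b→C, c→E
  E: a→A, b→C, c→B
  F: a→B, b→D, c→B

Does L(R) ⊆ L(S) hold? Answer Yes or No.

The empty string ε is in L(R) but not in L(S).
So L(R) ⊄ L(S).

No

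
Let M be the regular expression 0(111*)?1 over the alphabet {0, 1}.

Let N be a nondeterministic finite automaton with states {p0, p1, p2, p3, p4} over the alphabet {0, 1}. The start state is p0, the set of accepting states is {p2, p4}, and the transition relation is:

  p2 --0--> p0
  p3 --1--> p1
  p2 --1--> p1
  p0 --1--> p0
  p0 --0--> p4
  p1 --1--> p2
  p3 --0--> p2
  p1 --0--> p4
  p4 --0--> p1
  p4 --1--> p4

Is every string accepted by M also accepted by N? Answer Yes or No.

Yes

Converting the expression M to a DFA (subset construction, then merging equivalent states) gives the minimal DFA with states {m0, m1, m2, m3, m4, m5}, start state m0, accepting states {m3, m5} and transitions m0: 0→m1, 1→m2; m1: 0→m2, 1→m3; m2: 0→m2, 1→m2; m3: 0→m2, 1→m4; m4: 0→m2, 1→m5; m5: 0→m2, 1→m5.
Exploring the product automaton M × N from the start pair (m0, p0), following both machines on each input symbol, reaches 9 state pairs: (m0, p0), (m1, p4), (m2, p0), (m2, p1), (m3, p4), (m2, p4), (m2, p2), (m4, p4), (m5, p4).
M accepts in {m3, m5} and N accepts in {p2, p4}. The reachable pairs whose M-component is accepting are (m3, p4), (m5, p4); in each of them the N-component is accepting too, so the product for L(M) \ L(N) (M-component accepting, N-component rejecting) has no reachable accepting pair and the difference is empty.
Hence every string in L(M) is also in L(N).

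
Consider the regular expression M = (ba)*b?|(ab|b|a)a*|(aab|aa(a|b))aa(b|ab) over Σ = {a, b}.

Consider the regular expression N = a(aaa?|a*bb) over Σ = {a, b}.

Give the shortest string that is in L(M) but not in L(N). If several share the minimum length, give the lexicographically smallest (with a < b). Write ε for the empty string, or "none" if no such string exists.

ε

The empty string ε is accepted by M but not by N.
Since ε is the unique shortest string, it is the required witness.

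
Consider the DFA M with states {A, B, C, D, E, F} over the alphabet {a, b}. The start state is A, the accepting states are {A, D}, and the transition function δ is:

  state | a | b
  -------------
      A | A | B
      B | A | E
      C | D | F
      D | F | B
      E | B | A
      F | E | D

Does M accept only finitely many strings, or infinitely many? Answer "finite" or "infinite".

infinite

State A is reachable from the start and can reach an accepting state, and it lies on the cycle A → A.
Traversing that cycle any number of times yields accepted strings of unbounded length, so the language is infinite.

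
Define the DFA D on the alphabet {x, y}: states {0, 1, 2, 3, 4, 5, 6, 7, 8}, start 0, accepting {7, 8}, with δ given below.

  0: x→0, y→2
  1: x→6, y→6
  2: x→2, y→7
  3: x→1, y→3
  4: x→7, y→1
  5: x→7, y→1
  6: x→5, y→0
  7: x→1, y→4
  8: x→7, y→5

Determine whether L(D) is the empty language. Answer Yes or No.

The string yy is accepted: the run 0 → 2 → 7 ends in the accepting state 7.
Since at least one string is accepted, L(D) is not empty.

No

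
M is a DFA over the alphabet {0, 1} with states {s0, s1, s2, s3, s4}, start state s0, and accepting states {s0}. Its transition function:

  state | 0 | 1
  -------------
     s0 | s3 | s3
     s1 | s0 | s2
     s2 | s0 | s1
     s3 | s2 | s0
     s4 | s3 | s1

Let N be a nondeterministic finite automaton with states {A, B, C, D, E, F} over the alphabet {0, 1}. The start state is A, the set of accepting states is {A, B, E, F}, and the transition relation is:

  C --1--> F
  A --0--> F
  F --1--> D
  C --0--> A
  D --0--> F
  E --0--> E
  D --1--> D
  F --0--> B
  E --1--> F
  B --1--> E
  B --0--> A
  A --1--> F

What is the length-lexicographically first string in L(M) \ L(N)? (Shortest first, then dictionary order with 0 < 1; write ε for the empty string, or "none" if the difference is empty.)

The string 01 is accepted by M but not by N.
No shorter string lies in the difference, and 01 is the lexicographically first length-2 string in L(M) \ L(N).

01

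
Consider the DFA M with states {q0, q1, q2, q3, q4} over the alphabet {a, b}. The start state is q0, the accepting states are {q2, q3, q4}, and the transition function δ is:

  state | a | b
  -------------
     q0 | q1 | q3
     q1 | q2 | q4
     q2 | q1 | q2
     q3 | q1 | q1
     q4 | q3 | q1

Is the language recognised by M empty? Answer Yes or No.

The string b is accepted: the run q0 → q3 ends in the accepting state q3.
Since at least one string is accepted, L(M) is not empty.

No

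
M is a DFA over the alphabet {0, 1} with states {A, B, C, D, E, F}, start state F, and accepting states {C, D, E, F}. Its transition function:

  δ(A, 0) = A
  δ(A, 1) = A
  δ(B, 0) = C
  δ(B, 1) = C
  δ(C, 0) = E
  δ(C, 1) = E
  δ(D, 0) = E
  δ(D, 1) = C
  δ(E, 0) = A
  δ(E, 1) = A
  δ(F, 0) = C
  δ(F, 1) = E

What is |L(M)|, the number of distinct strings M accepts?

The useful subgraph on states {C, E, F} is acyclic, so L(M) is finite; the longest accepting path visits 3 useful states, giving maximum string length 2.
Counting accepting paths from F by length: 1 of length 0, 2 of length 1, 2 of length 2. Total 5.

5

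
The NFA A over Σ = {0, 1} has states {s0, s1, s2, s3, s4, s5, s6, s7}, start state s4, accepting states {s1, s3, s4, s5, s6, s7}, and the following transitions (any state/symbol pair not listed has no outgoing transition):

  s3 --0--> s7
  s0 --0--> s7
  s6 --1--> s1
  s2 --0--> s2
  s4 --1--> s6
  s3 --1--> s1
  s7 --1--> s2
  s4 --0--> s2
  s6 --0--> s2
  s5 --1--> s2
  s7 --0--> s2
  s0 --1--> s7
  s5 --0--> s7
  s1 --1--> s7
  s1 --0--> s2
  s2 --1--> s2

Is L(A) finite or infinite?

finite

The useful states (reachable from s4 and able to reach an accepting state) are {s1, s4, s6, s7}.
Restricted to these states the transition graph has no cycle, so every accepting path has bounded length and L is finite.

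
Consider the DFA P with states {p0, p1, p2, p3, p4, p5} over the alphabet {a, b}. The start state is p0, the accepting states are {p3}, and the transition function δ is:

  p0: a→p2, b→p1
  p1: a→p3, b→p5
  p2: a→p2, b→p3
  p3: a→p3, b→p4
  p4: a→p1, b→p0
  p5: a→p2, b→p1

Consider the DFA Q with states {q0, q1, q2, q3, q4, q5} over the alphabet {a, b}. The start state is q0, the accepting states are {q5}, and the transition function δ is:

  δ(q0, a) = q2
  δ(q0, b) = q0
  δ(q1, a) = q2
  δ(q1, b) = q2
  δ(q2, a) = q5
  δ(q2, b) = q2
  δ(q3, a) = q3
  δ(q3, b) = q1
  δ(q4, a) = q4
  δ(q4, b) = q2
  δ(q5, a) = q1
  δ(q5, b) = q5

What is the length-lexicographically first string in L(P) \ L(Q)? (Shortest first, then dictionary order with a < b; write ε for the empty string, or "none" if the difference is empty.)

The string ab is accepted by P but not by Q.
No shorter string lies in the difference, and ab is the lexicographically first length-2 string in L(P) \ L(Q).

ab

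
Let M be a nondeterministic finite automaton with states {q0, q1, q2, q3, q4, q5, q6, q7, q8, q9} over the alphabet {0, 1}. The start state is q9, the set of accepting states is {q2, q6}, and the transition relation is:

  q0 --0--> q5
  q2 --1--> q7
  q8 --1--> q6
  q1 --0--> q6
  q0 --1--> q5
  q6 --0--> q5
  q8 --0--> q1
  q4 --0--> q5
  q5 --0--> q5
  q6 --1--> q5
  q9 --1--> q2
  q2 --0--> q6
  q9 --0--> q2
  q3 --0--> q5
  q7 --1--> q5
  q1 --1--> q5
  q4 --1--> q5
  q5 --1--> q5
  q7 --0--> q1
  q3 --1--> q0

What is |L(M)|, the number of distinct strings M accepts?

6

The useful subgraph on states {q1, q2, q6, q7, q9} is acyclic, so L(M) is finite; the longest accepting path visits 5 useful states, giving maximum string length 4.
Counting accepting paths from q9 by length: 2 of length 1, 2 of length 2, 2 of length 4. Total 6.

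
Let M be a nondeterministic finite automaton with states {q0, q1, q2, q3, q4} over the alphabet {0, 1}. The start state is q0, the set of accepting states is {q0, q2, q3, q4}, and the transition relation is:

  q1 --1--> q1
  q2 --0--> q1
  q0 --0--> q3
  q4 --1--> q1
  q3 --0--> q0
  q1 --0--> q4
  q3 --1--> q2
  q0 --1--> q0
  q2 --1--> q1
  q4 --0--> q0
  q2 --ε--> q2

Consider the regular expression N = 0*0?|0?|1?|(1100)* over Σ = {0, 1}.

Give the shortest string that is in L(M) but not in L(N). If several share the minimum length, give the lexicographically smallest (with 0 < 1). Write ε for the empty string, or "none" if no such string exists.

The string 01 is accepted by M but not by N.
No shorter string lies in the difference, and 01 is the lexicographically first length-2 string in L(M) \ L(N).

01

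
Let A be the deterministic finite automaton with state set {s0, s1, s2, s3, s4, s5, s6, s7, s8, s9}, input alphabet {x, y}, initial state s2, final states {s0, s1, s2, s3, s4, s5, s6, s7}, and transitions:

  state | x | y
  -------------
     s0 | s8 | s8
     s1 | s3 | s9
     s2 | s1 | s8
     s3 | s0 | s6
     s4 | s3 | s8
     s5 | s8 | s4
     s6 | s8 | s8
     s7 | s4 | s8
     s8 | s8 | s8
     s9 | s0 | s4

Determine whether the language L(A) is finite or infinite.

The useful states (reachable from s2 and able to reach an accepting state) are {s0, s1, s2, s3, s4, s6, s9}.
Restricted to these states the transition graph has no cycle, so every accepting path has bounded length and L is finite.

finite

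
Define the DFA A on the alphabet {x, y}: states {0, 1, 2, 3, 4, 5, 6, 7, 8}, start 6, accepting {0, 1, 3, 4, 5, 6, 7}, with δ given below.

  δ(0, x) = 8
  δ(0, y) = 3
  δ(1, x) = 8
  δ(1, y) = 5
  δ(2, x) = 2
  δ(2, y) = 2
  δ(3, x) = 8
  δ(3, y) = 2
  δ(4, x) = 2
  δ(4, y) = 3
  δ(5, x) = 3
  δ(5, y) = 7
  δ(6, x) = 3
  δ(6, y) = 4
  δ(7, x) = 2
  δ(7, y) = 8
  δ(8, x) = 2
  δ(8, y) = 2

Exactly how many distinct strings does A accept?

The useful subgraph on states {3, 4, 6} is acyclic, so L(A) is finite; the longest accepting path visits 3 useful states, giving maximum string length 2.
Counting accepting paths from 6 by length: 1 of length 0, 2 of length 1, 1 of length 2. Total 4.

4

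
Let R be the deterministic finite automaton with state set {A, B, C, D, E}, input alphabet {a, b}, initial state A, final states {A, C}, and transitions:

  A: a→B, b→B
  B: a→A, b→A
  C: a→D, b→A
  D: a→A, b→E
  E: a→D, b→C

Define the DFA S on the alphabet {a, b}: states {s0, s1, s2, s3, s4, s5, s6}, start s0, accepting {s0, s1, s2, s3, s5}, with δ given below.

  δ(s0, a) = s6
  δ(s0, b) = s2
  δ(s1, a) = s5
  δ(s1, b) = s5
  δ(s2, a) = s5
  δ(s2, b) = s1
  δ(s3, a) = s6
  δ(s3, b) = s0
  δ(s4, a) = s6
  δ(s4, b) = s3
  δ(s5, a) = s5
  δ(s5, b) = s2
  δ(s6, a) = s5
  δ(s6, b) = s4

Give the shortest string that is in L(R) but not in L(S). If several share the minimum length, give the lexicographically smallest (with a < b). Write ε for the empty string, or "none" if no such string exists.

ab

The string ab is accepted by R but not by S.
No shorter string lies in the difference, and ab is the lexicographically first length-2 string in L(R) \ L(S).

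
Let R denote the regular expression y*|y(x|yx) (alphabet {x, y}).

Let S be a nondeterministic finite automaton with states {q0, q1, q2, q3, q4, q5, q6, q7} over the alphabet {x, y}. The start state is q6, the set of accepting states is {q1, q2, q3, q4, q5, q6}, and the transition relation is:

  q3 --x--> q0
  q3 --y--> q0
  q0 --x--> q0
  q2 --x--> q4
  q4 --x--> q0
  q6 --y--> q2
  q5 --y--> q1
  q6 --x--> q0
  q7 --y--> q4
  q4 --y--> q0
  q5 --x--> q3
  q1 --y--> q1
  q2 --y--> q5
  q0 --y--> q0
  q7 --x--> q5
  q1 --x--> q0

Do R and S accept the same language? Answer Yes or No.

Yes

Converting the expression R to a DFA (subset construction, then merging equivalent states) gives the minimal DFA with states {r0, r1, r2, r3, r4, r5}, start state r0, accepting states {r0, r2, r3, r4, r5} and transitions r0: x→r1, y→r2; r1: x→r1, y→r1; r2: x→r3, y→r4; r3: x→r1, y→r1; r4: x→r3, y→r5; r5: x→r1, y→r5.
Exploring the product automaton R × S from the start pair (r0, q6), following both machines on each input symbol, reaches 7 state pairs: (r0, q6), (r1, q0), (r2, q2), (r3, q4), (r4, q5), (r3, q3), (r5, q1).
R accepts in {r0, r2, r3, r4, r5} and S accepts in {q1, q2, q3, q4, q5, q6}. In every reachable pair the two components are either both accepting — (r0, q6), (r2, q2), (r3, q4), (r4, q5), (r3, q3), (r5, q1) — or both non-accepting, so no string is accepted by exactly one of the machines: L(R) \ L(S) and L(S) \ L(R) are both empty.
Hence every string is accepted by R iff it is accepted by S, and the two languages coincide.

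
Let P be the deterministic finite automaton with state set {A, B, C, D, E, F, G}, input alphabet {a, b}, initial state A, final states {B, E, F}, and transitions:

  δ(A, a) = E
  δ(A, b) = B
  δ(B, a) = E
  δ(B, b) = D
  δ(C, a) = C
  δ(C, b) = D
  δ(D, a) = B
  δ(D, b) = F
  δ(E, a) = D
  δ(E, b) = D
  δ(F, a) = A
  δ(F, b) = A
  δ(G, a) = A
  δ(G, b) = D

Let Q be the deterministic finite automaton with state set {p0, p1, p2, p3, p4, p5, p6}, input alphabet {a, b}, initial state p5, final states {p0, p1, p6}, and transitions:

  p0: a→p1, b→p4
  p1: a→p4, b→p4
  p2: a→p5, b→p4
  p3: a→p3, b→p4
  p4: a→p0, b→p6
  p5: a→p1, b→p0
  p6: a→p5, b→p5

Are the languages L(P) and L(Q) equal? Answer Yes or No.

Yes

Exploring the product automaton P × Q from the start pair (A, p5), following both machines on each input symbol, reaches 5 state pairs: (A, p5), (E, p1), (B, p0), (D, p4), (F, p6).
P accepts in {B, E, F} and Q accepts in {p0, p1, p6}. In every reachable pair the two components are either both accepting — (E, p1), (B, p0), (F, p6) — or both non-accepting, so no string is accepted by exactly one of the machines: L(P) \ L(Q) and L(Q) \ L(P) are both empty.
Hence every string is accepted by P iff it is accepted by Q, and the two languages coincide.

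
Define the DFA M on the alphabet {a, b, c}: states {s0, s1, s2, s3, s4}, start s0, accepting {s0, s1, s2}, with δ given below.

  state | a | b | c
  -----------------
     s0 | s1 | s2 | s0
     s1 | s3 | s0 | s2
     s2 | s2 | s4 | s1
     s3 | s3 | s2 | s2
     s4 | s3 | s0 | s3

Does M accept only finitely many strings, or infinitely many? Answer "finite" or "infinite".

State s0 is reachable from the start and can reach an accepting state, and it lies on the cycle s0 → s0.
Traversing that cycle any number of times yields accepted strings of unbounded length, so the language is infinite.

infinite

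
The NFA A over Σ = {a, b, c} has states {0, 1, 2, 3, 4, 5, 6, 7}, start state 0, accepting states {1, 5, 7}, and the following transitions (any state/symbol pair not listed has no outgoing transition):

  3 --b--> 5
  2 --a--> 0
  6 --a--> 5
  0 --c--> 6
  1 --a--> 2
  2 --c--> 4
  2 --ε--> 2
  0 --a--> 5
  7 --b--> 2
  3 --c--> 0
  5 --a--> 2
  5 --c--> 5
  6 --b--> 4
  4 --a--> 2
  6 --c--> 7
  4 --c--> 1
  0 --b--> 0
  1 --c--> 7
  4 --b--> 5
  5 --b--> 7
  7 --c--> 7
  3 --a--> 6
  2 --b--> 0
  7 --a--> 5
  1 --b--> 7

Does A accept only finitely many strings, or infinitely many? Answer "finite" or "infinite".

State 0 is reachable from the start and can reach an accepting state, and it lies on the cycle 0 → 0.
Traversing that cycle any number of times yields accepted strings of unbounded length, so the language is infinite.

infinite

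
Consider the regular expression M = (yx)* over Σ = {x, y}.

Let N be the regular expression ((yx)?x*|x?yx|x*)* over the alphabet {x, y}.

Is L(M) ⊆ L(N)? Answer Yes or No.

Yes

Converting the expression M to a DFA (subset construction, then merging equivalent states) gives the minimal DFA with states {m0, m1, m2}, start state m0, accepting states {m0} and transitions m0: x→m1, y→m2; m1: x→m1, y→m1; m2: x→m0, y→m1.
Converting the expression N to a DFA (subset construction, then merging equivalent states) gives the minimal DFA with states {n0, n1, n2}, start state n0, accepting states {n0} and transitions n0: x→n0, y→n1; n1: x→n0, y→n2; n2: x→n2, y→n2.
Exploring the product automaton M × N from the start pair (m0, n0), following both machines on each input symbol, reaches 5 state pairs: (m0, n0), (m1, n0), (m2, n1), (m1, n1), (m1, n2).
M accepts in {m0} and N accepts in {n0}. The reachable pairs whose M-component is accepting are (m0, n0); in each of them the N-component is accepting too, so the product for L(M) \ L(N) (M-component accepting, N-component rejecting) has no reachable accepting pair and the difference is empty.
Hence every string in L(M) is also in L(N).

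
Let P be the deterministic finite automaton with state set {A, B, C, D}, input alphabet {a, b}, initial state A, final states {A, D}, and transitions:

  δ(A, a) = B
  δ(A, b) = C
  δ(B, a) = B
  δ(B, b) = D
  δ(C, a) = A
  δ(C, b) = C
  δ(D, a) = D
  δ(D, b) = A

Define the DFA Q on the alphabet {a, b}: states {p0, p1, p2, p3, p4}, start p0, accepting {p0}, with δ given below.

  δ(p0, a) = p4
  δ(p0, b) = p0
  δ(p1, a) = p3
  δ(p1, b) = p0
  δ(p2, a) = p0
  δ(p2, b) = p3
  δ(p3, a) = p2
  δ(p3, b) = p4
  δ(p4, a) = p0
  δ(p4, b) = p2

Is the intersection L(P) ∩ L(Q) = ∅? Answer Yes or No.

No

The empty string ε is accepted by both P and Q.
Hence L(P) ∩ L(Q) ≠ ∅.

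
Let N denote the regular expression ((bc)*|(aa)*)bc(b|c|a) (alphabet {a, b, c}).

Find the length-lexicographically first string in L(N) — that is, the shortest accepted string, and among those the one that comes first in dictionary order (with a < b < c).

By inspection of the expression, no string of length less than 3 matches, and bca is the lexicographically first match of length 3.

bca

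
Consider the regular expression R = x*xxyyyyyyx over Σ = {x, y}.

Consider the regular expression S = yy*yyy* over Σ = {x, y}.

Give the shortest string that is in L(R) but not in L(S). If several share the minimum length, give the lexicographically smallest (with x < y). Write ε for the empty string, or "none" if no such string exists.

xxyyyyyyx

The string xxyyyyyyx is accepted by R but not by S.
No shorter string lies in the difference, and xxyyyyyyx is the lexicographically first length-9 string in L(R) \ L(S).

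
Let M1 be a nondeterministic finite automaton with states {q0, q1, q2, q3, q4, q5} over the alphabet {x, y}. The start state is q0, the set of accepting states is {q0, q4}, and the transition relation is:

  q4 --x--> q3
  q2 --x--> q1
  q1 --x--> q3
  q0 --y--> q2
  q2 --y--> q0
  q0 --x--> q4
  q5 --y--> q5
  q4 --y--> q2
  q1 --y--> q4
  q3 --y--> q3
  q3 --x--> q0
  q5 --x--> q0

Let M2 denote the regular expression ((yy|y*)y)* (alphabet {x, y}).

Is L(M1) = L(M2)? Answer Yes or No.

The string x is accepted by M1 but rejected by M2.
So L(M1) ≠ L(M2).

No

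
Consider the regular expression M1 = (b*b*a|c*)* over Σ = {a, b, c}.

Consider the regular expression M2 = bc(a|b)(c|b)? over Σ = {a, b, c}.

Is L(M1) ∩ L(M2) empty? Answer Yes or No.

Yes

Converting the expression M1 to a DFA (subset construction, then merging equivalent states) gives the minimal DFA with states {r0, r1, r2}, start state r0, accepting states {r0} and transitions r0: a→r0, b→r1, c→r0; r1: a→r0, b→r1, c→r2; r2: a→r2, b→r2, c→r2.
Converting the expression M2 to a DFA (subset construction, then merging equivalent states) gives the minimal DFA with states {t0, t1, t2, t3, t4, t5}, start state t0, accepting states {t4, t5} and transitions t0: a→t1, b→t2, c→t1; t1: a→t1, b→t1, c→t1; t2: a→t1, b→t1, c→t3; t3: a→t4, b→t4, c→t1; t4: a→t1, b→t5, c→t5; t5: a→t1, b→t1, c→t1.
Exploring the product automaton M1 × M2 from the start pair (r0, t0), following both machines on each input symbol, reaches 8 state pairs: (r0, t0), (r0, t1), (r1, t2), (r1, t1), (r2, t3), (r2, t1), (r2, t4), (r2, t5).
M1 accepts in {r0} and M2 accepts in {t4, t5}; no reachable pair has both components accepting, so no string drives both machines to acceptance simultaneously and L(M1) ∩ L(M2) = ∅.
So no string is accepted by both, and the intersection is empty.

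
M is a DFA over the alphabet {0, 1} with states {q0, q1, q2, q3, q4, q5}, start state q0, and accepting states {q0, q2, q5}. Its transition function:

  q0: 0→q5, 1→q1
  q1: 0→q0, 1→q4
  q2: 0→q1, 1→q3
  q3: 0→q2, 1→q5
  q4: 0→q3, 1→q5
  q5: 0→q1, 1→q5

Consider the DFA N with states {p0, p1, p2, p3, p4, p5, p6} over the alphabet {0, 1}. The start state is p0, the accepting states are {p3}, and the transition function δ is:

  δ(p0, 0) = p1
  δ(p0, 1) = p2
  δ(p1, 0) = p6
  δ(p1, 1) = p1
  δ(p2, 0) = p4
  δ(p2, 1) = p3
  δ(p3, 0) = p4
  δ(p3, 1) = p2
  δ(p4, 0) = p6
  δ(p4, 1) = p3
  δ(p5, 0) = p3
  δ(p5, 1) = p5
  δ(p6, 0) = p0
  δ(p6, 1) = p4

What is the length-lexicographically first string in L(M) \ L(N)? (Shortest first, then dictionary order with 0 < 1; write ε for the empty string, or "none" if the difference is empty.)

ε

The empty string ε is accepted by M but not by N.
Since ε is the unique shortest string, it is the required witness.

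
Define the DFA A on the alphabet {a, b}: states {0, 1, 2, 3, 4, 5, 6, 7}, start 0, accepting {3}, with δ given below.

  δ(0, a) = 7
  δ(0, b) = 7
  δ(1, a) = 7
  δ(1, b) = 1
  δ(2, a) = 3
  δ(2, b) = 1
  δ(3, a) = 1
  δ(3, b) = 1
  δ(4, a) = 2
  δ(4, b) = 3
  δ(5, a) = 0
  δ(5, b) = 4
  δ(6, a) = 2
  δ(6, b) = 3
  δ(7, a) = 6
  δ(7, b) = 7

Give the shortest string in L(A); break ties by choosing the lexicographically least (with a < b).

aab

A breadth-first search from 0 reaches an accepting state first via the path 0 → 7 → 6 → 3 on input aab.
No string of length < 3 is accepted (BFS exhausts all shorter strings without reaching an accepting state), and aab is the lexicographically least accepting string of length 3.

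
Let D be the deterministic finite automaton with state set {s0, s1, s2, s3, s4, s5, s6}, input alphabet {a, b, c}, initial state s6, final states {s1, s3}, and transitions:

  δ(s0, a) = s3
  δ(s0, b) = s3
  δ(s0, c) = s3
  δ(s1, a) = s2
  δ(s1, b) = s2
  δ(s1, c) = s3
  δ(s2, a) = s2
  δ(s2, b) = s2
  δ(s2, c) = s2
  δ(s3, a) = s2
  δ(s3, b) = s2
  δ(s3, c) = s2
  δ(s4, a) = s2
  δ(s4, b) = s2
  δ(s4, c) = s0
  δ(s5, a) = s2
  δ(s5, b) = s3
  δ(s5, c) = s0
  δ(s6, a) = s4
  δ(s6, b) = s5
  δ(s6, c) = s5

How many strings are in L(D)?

The useful subgraph on states {s0, s3, s4, s5, s6} is acyclic, so L(D) is finite; the longest accepting path visits 4 useful states, giving maximum string length 3.
Counting accepting paths from s6 by length: 2 of length 2, 9 of length 3. Total 11.

11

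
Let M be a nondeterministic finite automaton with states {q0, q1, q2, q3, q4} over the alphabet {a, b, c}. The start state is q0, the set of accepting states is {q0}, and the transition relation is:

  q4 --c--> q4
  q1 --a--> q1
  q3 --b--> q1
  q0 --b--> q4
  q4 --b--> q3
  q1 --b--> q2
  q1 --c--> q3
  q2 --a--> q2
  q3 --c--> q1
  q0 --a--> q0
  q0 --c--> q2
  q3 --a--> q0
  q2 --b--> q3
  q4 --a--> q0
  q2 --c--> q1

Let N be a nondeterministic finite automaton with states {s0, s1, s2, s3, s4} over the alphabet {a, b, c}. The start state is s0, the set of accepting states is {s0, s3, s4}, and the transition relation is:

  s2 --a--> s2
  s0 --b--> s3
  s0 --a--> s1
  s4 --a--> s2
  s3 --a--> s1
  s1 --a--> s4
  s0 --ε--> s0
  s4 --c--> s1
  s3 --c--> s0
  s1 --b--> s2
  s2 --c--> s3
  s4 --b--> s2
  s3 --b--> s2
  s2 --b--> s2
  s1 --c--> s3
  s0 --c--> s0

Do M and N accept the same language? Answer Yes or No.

The string a is accepted by M but rejected by N.
So L(M) ≠ L(N).

No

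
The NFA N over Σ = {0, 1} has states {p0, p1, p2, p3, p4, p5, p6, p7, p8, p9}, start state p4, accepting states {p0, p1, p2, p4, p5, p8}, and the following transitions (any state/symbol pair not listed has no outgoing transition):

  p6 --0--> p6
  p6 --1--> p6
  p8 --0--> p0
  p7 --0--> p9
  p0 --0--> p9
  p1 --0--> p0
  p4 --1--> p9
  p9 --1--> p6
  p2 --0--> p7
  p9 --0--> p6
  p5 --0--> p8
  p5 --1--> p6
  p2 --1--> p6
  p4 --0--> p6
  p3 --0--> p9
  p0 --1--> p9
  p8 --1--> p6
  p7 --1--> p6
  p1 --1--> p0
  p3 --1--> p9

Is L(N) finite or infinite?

finite

The useful states (reachable from p4 and able to reach an accepting state) are {p4}.
Restricted to these states the transition graph has no cycle, so every accepting path has bounded length and L is finite.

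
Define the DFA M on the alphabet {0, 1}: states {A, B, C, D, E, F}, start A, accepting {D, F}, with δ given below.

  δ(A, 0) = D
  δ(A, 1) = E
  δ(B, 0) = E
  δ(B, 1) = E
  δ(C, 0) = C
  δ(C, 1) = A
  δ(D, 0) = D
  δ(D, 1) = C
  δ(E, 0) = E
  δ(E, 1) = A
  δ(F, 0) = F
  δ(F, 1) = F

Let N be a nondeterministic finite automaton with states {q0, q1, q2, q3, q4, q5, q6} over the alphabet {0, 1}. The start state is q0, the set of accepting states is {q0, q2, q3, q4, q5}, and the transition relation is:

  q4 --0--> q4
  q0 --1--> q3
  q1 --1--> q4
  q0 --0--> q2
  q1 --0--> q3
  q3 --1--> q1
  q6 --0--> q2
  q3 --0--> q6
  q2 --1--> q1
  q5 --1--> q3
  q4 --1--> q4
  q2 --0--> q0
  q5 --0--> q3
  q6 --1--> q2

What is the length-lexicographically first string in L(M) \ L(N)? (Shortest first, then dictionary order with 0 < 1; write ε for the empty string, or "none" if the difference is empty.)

1100

The string 1100 is accepted by M but not by N.
No shorter string lies in the difference, and 1100 is the lexicographically first length-4 string in L(M) \ L(N).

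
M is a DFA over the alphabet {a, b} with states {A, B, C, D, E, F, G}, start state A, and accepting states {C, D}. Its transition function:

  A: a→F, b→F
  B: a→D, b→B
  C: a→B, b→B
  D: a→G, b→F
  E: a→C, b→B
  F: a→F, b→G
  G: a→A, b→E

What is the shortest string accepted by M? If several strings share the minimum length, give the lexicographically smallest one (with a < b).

A breadth-first search from A reaches an accepting state first via the path A → F → G → E → C on input abba.
No string of length < 4 is accepted (BFS exhausts all shorter strings without reaching an accepting state), and abba is the lexicographically least accepting string of length 4.

abba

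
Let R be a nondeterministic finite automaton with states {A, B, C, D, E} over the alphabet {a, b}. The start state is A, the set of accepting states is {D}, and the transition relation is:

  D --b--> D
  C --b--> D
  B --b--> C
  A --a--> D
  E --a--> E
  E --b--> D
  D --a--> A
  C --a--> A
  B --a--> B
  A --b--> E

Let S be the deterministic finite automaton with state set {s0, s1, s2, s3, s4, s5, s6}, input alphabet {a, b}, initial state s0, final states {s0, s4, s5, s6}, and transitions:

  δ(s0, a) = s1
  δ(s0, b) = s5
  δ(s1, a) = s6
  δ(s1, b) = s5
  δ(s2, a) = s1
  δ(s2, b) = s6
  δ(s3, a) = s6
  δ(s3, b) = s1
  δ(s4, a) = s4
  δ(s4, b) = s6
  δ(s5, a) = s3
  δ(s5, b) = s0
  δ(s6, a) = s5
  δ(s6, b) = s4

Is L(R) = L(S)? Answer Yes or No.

No

The string a is accepted by R but rejected by S.
So L(R) ≠ L(S).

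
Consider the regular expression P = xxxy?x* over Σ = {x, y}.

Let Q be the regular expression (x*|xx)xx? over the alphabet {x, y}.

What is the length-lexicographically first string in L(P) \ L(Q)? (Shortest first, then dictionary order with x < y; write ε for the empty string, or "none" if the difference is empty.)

The string xxxy is accepted by P but not by Q.
No shorter string lies in the difference, and xxxy is the lexicographically first length-4 string in L(P) \ L(Q).

xxxy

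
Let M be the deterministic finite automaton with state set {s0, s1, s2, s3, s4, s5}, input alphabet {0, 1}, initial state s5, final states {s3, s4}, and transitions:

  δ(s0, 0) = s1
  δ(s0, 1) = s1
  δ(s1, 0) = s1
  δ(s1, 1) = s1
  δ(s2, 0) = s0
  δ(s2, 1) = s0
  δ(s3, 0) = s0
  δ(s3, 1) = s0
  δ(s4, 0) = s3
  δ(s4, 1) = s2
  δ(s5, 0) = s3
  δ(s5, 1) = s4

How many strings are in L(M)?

The useful subgraph on states {s3, s4, s5} is acyclic, so L(M) is finite; the longest accepting path visits 3 useful states, giving maximum string length 2.
Counting accepting paths from s5 by length: 2 of length 1, 1 of length 2. Total 3.

3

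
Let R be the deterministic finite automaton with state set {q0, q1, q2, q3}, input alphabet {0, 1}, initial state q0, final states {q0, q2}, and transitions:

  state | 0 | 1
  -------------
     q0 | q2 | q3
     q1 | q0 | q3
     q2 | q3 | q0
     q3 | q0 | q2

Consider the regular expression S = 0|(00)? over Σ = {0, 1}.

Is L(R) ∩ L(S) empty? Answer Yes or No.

No

The empty string ε is accepted by both R and S.
Hence L(R) ∩ L(S) ≠ ∅.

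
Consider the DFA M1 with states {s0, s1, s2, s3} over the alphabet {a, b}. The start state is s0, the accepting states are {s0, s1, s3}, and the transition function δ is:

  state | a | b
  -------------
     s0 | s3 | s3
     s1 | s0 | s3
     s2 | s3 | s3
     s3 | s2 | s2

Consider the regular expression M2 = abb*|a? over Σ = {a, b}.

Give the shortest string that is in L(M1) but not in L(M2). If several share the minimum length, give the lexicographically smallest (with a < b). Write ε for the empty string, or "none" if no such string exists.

The string b is accepted by M1 but not by M2.
No shorter string lies in the difference, and b is the lexicographically first length-1 string in L(M1) \ L(M2).

b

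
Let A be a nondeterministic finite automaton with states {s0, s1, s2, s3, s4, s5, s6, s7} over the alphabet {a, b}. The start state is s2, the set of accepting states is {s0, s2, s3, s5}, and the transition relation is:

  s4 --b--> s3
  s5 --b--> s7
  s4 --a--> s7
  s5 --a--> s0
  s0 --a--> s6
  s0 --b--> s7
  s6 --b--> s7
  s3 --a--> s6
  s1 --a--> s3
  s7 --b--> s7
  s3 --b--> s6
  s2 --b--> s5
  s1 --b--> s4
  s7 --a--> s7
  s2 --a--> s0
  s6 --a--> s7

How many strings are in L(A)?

4

The useful subgraph on states {s0, s2, s5} is acyclic, so L(A) is finite; the longest accepting path visits 3 useful states, giving maximum string length 2.
Counting accepting paths from s2 by length: 1 of length 0, 2 of length 1, 1 of length 2. Total 4.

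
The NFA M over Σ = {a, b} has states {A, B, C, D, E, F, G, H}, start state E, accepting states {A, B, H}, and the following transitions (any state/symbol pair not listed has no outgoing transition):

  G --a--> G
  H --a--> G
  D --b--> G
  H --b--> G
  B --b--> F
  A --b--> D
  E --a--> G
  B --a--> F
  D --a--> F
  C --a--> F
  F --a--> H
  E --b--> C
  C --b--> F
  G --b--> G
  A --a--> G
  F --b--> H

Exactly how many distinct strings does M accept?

4

The useful subgraph on states {C, E, F, H} is acyclic, so L(M) is finite; the longest accepting path visits 4 useful states, giving maximum string length 3.
Counting accepting paths from E by length: 4 of length 3. Total 4.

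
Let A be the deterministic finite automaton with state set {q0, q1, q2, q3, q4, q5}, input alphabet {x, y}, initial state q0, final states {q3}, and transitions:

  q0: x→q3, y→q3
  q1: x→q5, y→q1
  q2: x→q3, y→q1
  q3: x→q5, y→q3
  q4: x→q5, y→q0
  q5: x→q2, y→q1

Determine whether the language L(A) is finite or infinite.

infinite

State q3 is reachable from the start and can reach an accepting state, and it lies on the cycle q3 → q3.
Traversing that cycle any number of times yields accepted strings of unbounded length, so the language is infinite.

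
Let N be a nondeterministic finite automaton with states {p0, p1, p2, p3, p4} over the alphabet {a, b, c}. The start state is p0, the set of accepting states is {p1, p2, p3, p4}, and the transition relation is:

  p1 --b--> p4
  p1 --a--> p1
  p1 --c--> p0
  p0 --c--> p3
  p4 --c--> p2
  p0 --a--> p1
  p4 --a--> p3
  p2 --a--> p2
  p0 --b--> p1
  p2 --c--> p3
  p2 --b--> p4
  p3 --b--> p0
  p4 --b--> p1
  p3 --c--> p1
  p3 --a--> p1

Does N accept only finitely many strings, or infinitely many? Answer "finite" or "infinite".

State p0 is reachable from the start and can reach an accepting state, and it lies on the cycle p0 → p1 → p0.
Traversing that cycle any number of times yields accepted strings of unbounded length, so the language is infinite.

infinite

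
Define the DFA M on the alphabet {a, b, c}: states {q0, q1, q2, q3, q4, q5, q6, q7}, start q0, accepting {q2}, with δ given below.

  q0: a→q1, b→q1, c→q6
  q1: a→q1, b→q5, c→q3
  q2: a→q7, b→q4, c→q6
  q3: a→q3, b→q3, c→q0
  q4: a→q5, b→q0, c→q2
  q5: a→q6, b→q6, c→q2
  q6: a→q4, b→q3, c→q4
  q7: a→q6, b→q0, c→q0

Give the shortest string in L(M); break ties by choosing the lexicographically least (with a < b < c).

A breadth-first search from q0 reaches an accepting state first via the path q0 → q1 → q5 → q2 on input abc.
No string of length < 3 is accepted (BFS exhausts all shorter strings without reaching an accepting state), and abc is the lexicographically least accepting string of length 3.

abc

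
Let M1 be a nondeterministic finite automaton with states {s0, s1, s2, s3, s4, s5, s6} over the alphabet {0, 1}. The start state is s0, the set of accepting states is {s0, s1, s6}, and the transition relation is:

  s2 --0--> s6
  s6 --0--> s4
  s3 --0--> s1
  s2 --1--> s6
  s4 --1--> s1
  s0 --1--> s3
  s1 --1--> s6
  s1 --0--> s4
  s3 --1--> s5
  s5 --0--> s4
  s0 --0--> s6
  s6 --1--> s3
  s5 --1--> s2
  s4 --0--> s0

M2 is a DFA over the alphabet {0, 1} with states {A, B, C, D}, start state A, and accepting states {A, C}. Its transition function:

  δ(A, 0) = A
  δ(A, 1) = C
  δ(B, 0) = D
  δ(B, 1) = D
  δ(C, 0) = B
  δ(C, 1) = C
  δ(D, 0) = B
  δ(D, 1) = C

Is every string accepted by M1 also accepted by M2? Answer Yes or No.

No

The string 10 is in L(M1) but not in L(M2).
So L(M1) ⊄ L(M2).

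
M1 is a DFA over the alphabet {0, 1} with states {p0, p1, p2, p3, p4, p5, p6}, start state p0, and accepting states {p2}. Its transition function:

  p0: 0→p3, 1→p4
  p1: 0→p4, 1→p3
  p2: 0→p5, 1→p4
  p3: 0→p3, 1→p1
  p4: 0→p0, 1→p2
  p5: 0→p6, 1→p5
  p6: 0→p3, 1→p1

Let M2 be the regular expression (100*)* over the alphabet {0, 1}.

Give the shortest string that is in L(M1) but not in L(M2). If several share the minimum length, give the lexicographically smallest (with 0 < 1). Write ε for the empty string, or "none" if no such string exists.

11

The string 11 is accepted by M1 but not by M2.
No shorter string lies in the difference, and 11 is the lexicographically first length-2 string in L(M1) \ L(M2).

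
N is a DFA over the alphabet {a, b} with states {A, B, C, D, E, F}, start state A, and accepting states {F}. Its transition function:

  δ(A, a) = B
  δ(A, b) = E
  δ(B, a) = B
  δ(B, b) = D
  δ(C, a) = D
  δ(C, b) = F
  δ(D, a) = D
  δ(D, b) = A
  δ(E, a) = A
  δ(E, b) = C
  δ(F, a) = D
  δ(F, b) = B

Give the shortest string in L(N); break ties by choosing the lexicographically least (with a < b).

A breadth-first search from A reaches an accepting state first via the path A → E → C → F on input bbb.
No string of length < 3 is accepted (BFS exhausts all shorter strings without reaching an accepting state), and bbb is the lexicographically least accepting string of length 3.

bbb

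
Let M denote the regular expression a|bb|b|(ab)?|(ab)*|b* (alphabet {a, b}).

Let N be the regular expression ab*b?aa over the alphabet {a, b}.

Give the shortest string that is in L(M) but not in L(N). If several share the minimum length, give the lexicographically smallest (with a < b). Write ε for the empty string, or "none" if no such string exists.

The empty string ε is accepted by M but not by N.
Since ε is the unique shortest string, it is the required witness.

ε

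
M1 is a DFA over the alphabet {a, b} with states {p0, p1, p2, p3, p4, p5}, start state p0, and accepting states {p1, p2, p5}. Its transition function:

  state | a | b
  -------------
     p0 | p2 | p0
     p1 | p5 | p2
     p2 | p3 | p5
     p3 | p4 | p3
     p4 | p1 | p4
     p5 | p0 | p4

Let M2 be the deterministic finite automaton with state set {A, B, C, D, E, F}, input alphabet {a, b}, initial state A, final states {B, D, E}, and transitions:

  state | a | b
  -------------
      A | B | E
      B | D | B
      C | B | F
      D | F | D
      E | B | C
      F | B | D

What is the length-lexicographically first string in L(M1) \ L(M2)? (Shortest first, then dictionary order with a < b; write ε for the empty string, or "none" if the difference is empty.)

The string abaa is accepted by M1 but not by M2.
No shorter string lies in the difference, and abaa is the lexicographically first length-4 string in L(M1) \ L(M2).

abaa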